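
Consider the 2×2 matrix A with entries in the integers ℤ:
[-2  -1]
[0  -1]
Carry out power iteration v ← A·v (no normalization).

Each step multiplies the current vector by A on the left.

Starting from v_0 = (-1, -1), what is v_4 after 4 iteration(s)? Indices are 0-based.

v_0 = (-1, -1).
v_1 = A·v_0 = (3, 1).
v_2 = A·v_1 = (-7, -1).
v_3 = A·v_2 = (15, 1).
v_4 = A·v_3 = (-31, -1).

v_4 = (-31, -1)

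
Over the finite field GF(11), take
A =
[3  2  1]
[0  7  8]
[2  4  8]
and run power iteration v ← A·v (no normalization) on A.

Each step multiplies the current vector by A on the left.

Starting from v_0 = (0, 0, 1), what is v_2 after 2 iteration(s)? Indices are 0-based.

v_0 = (0, 0, 1).
v_1 = A·v_0 = (1, 8, 8).
v_2 = A·v_1 = (5, 10, 10).

v_2 = (5, 10, 10)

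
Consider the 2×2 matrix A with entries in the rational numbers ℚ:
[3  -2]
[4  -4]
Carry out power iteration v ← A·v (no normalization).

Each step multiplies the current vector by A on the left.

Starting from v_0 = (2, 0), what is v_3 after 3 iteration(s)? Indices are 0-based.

v_0 = (2, 0).
v_1 = A·v_0 = (6, 8).
v_2 = A·v_1 = (2, -8).
v_3 = A·v_2 = (22, 40).

v_3 = (22, 40)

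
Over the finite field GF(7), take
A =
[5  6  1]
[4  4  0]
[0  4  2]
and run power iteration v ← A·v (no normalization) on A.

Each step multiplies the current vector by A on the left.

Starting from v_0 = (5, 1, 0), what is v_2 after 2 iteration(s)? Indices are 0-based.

v_0 = (5, 1, 0).
v_1 = A·v_0 = (3, 3, 4).
v_2 = A·v_1 = (2, 3, 6).

v_2 = (2, 3, 6)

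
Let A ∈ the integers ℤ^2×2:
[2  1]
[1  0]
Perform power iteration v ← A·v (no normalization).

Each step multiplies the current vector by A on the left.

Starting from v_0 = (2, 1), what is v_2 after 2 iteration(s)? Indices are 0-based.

v_2 = (12, 5)

v_0 = (2, 1).
v_1 = A·v_0 = (5, 2).
v_2 = A·v_1 = (12, 5).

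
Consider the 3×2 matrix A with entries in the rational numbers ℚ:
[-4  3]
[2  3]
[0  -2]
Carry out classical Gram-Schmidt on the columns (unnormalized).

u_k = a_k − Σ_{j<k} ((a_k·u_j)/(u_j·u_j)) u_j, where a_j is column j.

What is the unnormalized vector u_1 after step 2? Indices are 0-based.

Step 1: u_0 = a_0 = (-4, 2, 0).
Step 2: u_1 = a_1 − (-3/10)·u_0 = (9/5, 18/5, -2).

u_1 = (9/5, 18/5, -2)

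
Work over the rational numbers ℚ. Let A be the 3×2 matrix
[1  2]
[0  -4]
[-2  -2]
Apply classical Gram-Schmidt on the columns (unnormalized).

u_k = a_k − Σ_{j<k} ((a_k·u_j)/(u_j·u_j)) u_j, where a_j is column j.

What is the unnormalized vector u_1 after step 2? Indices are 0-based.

u_1 = (4/5, -4, 2/5)

Step 1: u_0 = a_0 = (1, 0, -2).
Step 2: u_1 = a_1 − (6/5)·u_0 = (4/5, -4, 2/5).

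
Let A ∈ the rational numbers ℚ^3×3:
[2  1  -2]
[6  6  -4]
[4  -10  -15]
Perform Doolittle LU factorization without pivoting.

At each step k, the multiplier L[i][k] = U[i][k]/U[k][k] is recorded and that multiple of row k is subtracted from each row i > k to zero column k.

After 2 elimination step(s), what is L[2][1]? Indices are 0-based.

Step 1: pivot at (0,0) is 2.
  row1 ← row1 − (3)·row0  ⇒  L[1][0]=3, U row1=(0, 3, 2)
  row2 ← row2 − (2)·row0  ⇒  L[2][0]=2, U row2=(0, -12, -11)
Step 2: pivot at (1,1) is 3.
  row2 ← row2 − (-4)·row1  ⇒  L[2][1]=-4, U row2=(0, 0, -3)

L[2][1] = -4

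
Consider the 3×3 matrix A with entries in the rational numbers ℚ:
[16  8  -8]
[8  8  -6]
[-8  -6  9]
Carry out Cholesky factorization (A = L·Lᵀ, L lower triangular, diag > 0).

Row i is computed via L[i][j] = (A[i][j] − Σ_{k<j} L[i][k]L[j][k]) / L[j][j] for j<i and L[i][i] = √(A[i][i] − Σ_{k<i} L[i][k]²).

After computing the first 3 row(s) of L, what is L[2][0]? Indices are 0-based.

L[2][0] = -2

Step 1: L[0][0] = √(16) = 4.
  L[1][0] = (8) / L[0][0] = 2.
Step 2: L[1][1] = √(4) = 2.
  L[2][0] = (-8) / L[0][0] = -2.
  L[2][1] = (-2) / L[1][1] = -1.
Step 3: L[2][2] = √(4) = 2.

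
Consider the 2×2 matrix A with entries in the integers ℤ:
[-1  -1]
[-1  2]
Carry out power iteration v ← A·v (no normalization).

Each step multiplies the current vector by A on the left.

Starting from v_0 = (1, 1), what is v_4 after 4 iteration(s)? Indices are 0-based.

v_0 = (1, 1).
v_1 = A·v_0 = (-2, 1).
v_2 = A·v_1 = (1, 4).
v_3 = A·v_2 = (-5, 7).
v_4 = A·v_3 = (-2, 19).

v_4 = (-2, 19)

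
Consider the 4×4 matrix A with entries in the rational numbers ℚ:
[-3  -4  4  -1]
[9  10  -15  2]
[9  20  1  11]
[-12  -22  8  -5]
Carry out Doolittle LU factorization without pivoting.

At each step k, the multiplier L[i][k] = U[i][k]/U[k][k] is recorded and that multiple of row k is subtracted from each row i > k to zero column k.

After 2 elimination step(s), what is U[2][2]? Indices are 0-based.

[col 0] pivot -3
  R1 -= -3*R0 → (0, -2, -3, -1)  (L[1][0] := -3)
  R2 -= -3*R0 → (0, 8, 13, 8)  (L[2][0] := -3)
  R3 -= 4*R0 → (0, -6, -8, -1)  (L[3][0] := 4)
[col 1] pivot -2
  R2 -= -4*R1 → (0, 0, 1, 4)  (L[2][1] := -4)
  R3 -= 3*R1 → (0, 0, 1, 2)  (L[3][1] := 3)

U[2][2] = 1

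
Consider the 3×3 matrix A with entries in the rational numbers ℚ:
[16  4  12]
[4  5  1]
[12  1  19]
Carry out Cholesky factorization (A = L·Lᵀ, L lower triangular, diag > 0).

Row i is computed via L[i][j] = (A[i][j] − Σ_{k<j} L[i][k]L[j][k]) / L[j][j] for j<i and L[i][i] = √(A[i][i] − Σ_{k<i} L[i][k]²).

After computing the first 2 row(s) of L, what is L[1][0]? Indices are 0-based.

Step 1: L[0][0] = √(16) = 4.
  L[1][0] = (4) / L[0][0] = 1.
Step 2: L[1][1] = √(4) = 2.

L[1][0] = 1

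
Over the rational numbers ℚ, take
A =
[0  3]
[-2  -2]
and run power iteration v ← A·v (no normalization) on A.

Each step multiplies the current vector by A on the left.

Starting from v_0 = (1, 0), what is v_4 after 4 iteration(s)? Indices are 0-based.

v_0 = (1, 0).
v_1 = A·v_0 = (0, -2).
v_2 = A·v_1 = (-6, 4).
v_3 = A·v_2 = (12, 4).
v_4 = A·v_3 = (12, -32).

v_4 = (12, -32)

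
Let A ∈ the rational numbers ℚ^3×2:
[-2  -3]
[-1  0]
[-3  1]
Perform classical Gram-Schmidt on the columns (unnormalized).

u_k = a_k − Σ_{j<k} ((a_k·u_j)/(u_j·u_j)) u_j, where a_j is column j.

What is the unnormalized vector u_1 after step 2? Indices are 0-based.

Step 1: u_0 = a_0 = (-2, -1, -3).
Step 2: u_1 = a_1 − (3/14)·u_0 = (-18/7, 3/14, 23/14).

u_1 = (-18/7, 3/14, 23/14)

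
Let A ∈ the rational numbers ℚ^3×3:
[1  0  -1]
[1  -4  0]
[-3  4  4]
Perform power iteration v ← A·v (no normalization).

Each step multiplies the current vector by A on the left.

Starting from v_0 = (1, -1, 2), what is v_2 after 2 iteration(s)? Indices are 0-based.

v_2 = (-2, -21, 27)

v_0 = (1, -1, 2).
v_1 = A·v_0 = (-1, 5, 1).
v_2 = A·v_1 = (-2, -21, 27).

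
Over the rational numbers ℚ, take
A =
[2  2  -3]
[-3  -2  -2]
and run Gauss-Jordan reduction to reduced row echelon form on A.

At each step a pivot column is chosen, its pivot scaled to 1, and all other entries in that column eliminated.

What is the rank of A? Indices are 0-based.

rank = 2

step 1: normalize row 0 (÷2) = (1, 1, -3/2)
  row 1: subtract -3×row0 = (0, 1, -13/2)
step 2: normalize row 1 (÷1) = (0, 1, -13/2)
  row 0: subtract 1×row1 = (1, 0, 5)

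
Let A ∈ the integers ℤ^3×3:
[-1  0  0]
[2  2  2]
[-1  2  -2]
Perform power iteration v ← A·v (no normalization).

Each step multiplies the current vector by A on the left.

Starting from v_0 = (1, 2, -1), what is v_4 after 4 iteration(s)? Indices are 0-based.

v_0 = (1, 2, -1).
v_1 = A·v_0 = (-1, 4, 5).
v_2 = A·v_1 = (1, 16, -1).
v_3 = A·v_2 = (-1, 32, 33).
v_4 = A·v_3 = (1, 128, -1).

v_4 = (1, 128, -1)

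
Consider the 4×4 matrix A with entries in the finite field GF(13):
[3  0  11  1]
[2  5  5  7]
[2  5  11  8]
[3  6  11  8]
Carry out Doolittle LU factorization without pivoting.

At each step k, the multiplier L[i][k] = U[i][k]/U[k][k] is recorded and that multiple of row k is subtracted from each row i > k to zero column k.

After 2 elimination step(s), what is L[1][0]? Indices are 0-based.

k=0: U[0][0]=3
  eliminate (1,0): mult=5, new row 1: (0, 5, 2, 2); set L[1][0]=5
  eliminate (2,0): mult=5, new row 2: (0, 5, 8, 3); set L[2][0]=5
  eliminate (3,0): mult=1, new row 3: (0, 6, 0, 7); set L[3][0]=1
k=1: U[1][1]=5
  eliminate (2,1): mult=1, new row 2: (0, 0, 6, 1); set L[2][1]=1
  eliminate (3,1): mult=9, new row 3: (0, 0, 8, 2); set L[3][1]=9

L[1][0] = 5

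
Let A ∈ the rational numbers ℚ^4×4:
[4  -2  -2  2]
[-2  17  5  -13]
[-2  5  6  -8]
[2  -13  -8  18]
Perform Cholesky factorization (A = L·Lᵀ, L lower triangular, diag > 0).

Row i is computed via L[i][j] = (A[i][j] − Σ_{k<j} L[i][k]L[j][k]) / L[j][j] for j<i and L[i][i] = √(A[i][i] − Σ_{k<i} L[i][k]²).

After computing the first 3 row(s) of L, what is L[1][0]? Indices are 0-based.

Step 1: L[0][0] = √(4) = 2.
  L[1][0] = (-2) / L[0][0] = -1.
Step 2: L[1][1] = √(16) = 4.
  L[2][0] = (-2) / L[0][0] = -1.
  L[2][1] = (4) / L[1][1] = 1.
Step 3: L[2][2] = √(4) = 2.

L[1][0] = -1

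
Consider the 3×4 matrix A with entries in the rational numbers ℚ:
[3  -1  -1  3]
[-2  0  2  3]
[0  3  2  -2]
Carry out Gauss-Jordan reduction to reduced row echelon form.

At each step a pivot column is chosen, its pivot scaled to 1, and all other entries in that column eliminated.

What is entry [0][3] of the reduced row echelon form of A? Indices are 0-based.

M[0][3] = 17/16

pivot(0,0)=3: scale R0 → (1, -1/3, -1/3, 1)
  clear (1,0): R1 −= (-2)R0 → (0, -2/3, 4/3, 5)
pivot(1,1)=-2/3: scale R1 → (0, 1, -2, -15/2)
  clear (0,1): R0 −= (-1/3)R1 → (1, 0, -1, -3/2)
  clear (2,1): R2 −= (3)R1 → (0, 0, 8, 41/2)
pivot(2,2)=8: scale R2 → (0, 0, 1, 41/16)
  clear (0,2): R0 −= (-1)R2 → (1, 0, 0, 17/16)
  clear (1,2): R1 −= (-2)R2 → (0, 1, 0, -19/8)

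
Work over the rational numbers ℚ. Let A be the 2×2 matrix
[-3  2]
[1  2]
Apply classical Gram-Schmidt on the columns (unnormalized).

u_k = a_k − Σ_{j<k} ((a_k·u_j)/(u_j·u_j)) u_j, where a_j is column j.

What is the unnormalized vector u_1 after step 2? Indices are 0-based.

Step 1: u_0 = a_0 = (-3, 1).
Step 2: u_1 = a_1 − (-2/5)·u_0 = (4/5, 12/5).

u_1 = (4/5, 12/5)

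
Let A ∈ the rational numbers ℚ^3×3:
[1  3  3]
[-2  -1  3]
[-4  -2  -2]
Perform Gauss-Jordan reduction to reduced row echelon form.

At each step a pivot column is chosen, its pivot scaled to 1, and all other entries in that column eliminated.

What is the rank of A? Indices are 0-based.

rank = 3

pivot(0,0)=1: scale R0 → (1, 3, 3)
  clear (1,0): R1 −= (-2)R0 → (0, 5, 9)
  clear (2,0): R2 −= (-4)R0 → (0, 10, 10)
pivot(1,1)=5: scale R1 → (0, 1, 9/5)
  clear (0,1): R0 −= (3)R1 → (1, 0, -12/5)
  clear (2,1): R2 −= (10)R1 → (0, 0, -8)
pivot(2,2)=-8: scale R2 → (0, 0, 1)
  clear (0,2): R0 −= (-12/5)R2 → (1, 0, 0)
  clear (1,2): R1 −= (9/5)R2 → (0, 1, 0)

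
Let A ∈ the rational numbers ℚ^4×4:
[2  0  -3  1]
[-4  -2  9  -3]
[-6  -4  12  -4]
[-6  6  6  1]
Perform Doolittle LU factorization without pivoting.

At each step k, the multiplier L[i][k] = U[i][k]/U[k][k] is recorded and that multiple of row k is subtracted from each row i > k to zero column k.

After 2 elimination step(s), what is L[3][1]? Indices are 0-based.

L[3][1] = -3

[col 0] pivot 2
  R1 -= -2*R0 → (0, -2, 3, -1)  (L[1][0] := -2)
  R2 -= -3*R0 → (0, -4, 3, -1)  (L[2][0] := -3)
  R3 -= -3*R0 → (0, 6, -3, 4)  (L[3][0] := -3)
[col 1] pivot -2
  R2 -= 2*R1 → (0, 0, -3, 1)  (L[2][1] := 2)
  R3 -= -3*R1 → (0, 0, 6, 1)  (L[3][1] := -3)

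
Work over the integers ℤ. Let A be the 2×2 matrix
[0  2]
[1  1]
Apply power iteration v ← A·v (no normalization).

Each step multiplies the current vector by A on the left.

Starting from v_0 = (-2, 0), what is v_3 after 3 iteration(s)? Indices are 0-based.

v_3 = (-4, -6)

v_0 = (-2, 0).
v_1 = A·v_0 = (0, -2).
v_2 = A·v_1 = (-4, -2).
v_3 = A·v_2 = (-4, -6).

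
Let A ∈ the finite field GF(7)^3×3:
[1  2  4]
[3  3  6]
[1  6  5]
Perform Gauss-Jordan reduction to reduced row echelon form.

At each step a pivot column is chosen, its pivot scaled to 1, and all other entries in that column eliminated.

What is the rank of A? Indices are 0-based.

pivot(0,0)=1: scale R0 → (1, 2, 4)
  clear (1,0): R1 −= (3)R0 → (0, 4, 1)
  clear (2,0): R2 −= (1)R0 → (0, 4, 1)
pivot(1,1)=4: scale R1 → (0, 1, 2)
  clear (0,1): R0 −= (2)R1 → (1, 0, 0)
  clear (2,1): R2 −= (4)R1 → (0, 0, 0)
col 2: no nonzero at/below row 2; advance.

rank = 2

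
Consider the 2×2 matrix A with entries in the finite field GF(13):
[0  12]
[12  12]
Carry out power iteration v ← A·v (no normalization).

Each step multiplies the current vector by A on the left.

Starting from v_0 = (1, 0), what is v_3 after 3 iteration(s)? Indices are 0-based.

v_0 = (1, 0).
v_1 = A·v_0 = (0, 12).
v_2 = A·v_1 = (1, 1).
v_3 = A·v_2 = (12, 11).

v_3 = (12, 11)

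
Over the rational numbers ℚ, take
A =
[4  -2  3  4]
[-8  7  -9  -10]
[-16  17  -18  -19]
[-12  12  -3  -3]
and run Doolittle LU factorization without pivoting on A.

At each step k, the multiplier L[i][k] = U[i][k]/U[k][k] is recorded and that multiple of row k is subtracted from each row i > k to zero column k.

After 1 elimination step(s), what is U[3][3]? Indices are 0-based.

[col 0] pivot 4
  R1 -= -2*R0 → (0, 3, -3, -2)  (L[1][0] := -2)
  R2 -= -4*R0 → (0, 9, -6, -3)  (L[2][0] := -4)
  R3 -= -3*R0 → (0, 6, 6, 9)  (L[3][0] := -3)

U[3][3] = 9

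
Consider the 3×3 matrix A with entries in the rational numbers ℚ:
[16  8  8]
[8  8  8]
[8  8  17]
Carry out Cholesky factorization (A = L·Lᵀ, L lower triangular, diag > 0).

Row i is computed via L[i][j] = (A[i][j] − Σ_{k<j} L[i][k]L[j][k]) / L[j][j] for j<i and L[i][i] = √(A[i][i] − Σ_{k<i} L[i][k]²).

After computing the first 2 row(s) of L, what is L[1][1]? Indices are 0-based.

L[1][1] = 2

Step 1: L[0][0] = √(16) = 4.
  L[1][0] = (8) / L[0][0] = 2.
Step 2: L[1][1] = √(4) = 2.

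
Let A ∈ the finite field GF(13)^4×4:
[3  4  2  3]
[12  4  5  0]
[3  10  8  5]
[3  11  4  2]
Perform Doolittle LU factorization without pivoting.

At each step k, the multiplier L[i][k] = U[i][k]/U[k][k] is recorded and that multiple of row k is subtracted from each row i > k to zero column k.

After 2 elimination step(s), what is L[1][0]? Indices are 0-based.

L[1][0] = 4

[col 0] pivot 3
  R1 -= 4*R0 → (0, 1, 10, 1)  (L[1][0] := 4)
  R2 -= 1*R0 → (0, 6, 6, 2)  (L[2][0] := 1)
  R3 -= 1*R0 → (0, 7, 2, 12)  (L[3][0] := 1)
[col 1] pivot 1
  R2 -= 6*R1 → (0, 0, 11, 9)  (L[2][1] := 6)
  R3 -= 7*R1 → (0, 0, 10, 5)  (L[3][1] := 7)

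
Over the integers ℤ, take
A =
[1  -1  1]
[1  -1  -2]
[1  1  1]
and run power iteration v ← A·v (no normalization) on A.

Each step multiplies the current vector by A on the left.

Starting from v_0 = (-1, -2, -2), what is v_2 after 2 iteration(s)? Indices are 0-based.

v_2 = (-11, 4, -1)

v_0 = (-1, -2, -2).
v_1 = A·v_0 = (-1, 5, -5).
v_2 = A·v_1 = (-11, 4, -1).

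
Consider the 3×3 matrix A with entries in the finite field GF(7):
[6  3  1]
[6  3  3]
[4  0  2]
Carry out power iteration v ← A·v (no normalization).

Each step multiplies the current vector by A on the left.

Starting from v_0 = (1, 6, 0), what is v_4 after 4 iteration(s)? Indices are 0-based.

v_0 = (1, 6, 0).
v_1 = A·v_0 = (3, 3, 4).
v_2 = A·v_1 = (3, 4, 6).
v_3 = A·v_2 = (1, 6, 3).
v_4 = A·v_3 = (6, 5, 3).

v_4 = (6, 5, 3)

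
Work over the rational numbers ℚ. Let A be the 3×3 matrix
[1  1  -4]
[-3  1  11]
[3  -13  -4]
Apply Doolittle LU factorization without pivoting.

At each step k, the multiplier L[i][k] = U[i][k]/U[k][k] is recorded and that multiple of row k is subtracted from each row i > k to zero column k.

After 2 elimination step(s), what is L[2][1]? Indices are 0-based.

L[2][1] = -4

[col 0] pivot 1
  R1 -= -3*R0 → (0, 4, -1)  (L[1][0] := -3)
  R2 -= 3*R0 → (0, -16, 8)  (L[2][0] := 3)
[col 1] pivot 4
  R2 -= -4*R1 → (0, 0, 4)  (L[2][1] := -4)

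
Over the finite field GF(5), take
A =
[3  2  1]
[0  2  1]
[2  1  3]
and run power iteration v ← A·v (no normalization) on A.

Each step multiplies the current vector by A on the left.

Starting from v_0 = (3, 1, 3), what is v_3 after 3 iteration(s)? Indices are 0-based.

v_0 = (3, 1, 3).
v_1 = A·v_0 = (4, 0, 1).
v_2 = A·v_1 = (3, 1, 1).
v_3 = A·v_2 = (2, 3, 0).

v_3 = (2, 3, 0)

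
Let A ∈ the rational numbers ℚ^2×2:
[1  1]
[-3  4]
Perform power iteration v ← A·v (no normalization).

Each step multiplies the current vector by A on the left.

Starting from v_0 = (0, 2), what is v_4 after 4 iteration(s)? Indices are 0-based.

v_0 = (0, 2).
v_1 = A·v_0 = (2, 8).
v_2 = A·v_1 = (10, 26).
v_3 = A·v_2 = (36, 74).
v_4 = A·v_3 = (110, 188).

v_4 = (110, 188)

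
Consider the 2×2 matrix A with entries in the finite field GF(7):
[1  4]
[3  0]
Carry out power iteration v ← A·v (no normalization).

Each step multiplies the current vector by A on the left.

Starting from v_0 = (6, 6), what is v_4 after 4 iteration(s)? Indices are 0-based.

v_0 = (6, 6).
v_1 = A·v_0 = (2, 4).
v_2 = A·v_1 = (4, 6).
v_3 = A·v_2 = (0, 5).
v_4 = A·v_3 = (6, 0).

v_4 = (6, 0)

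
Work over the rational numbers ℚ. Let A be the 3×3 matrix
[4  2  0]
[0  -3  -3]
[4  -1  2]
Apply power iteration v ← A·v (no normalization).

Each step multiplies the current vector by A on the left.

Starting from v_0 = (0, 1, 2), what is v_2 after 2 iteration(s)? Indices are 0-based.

v_0 = (0, 1, 2).
v_1 = A·v_0 = (2, -9, 3).
v_2 = A·v_1 = (-10, 18, 23).

v_2 = (-10, 18, 23)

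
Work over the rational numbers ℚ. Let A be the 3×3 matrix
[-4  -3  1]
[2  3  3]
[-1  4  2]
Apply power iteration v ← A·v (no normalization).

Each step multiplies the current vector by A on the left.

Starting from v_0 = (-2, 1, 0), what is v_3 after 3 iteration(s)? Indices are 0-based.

v_3 = (-28, 62, 117)

v_0 = (-2, 1, 0).
v_1 = A·v_0 = (5, -1, 6).
v_2 = A·v_1 = (-11, 25, 3).
v_3 = A·v_2 = (-28, 62, 117).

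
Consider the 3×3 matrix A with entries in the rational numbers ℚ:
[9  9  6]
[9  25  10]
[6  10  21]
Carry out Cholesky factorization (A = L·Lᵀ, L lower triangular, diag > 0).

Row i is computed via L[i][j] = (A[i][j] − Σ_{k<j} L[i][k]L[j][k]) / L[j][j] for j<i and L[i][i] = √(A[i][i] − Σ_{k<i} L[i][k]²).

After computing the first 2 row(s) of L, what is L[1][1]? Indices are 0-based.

L[1][1] = 4

Step 1: L[0][0] = √(9) = 3.
  L[1][0] = (9) / L[0][0] = 3.
Step 2: L[1][1] = √(16) = 4.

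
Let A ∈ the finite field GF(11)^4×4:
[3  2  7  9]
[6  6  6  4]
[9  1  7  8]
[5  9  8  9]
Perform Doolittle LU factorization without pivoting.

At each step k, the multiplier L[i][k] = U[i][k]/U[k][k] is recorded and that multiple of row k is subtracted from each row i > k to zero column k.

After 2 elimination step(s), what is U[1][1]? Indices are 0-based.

U[1][1] = 2

Step 1: pivot at (0,0) is 3.
  row1 ← row1 − (2)·row0  ⇒  L[1][0]=2, U row1=(0, 2, 3, 8)
  row2 ← row2 − (3)·row0  ⇒  L[2][0]=3, U row2=(0, 6, 8, 3)
  row3 ← row3 − (9)·row0  ⇒  L[3][0]=9, U row3=(0, 2, 0, 5)
Step 2: pivot at (1,1) is 2.
  row2 ← row2 − (3)·row1  ⇒  L[2][1]=3, U row2=(0, 0, 10, 1)
  row3 ← row3 − (1)·row1  ⇒  L[3][1]=1, U row3=(0, 0, 8, 8)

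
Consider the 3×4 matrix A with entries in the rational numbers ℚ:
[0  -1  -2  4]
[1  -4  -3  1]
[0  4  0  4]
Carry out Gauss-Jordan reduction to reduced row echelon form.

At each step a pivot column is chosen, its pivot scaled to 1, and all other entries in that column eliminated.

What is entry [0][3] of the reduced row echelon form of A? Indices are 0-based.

pivot(0,0): swap R0↔R1
pivot(0,0)=1: scale R0 → (1, -4, -3, 1)
pivot(1,1)=-1: scale R1 → (0, 1, 2, -4)
  clear (0,1): R0 −= (-4)R1 → (1, 0, 5, -15)
  clear (2,1): R2 −= (4)R1 → (0, 0, -8, 20)
pivot(2,2)=-8: scale R2 → (0, 0, 1, -5/2)
  clear (0,2): R0 −= (5)R2 → (1, 0, 0, -5/2)
  clear (1,2): R1 −= (2)R2 → (0, 1, 0, 1)

M[0][3] = -5/2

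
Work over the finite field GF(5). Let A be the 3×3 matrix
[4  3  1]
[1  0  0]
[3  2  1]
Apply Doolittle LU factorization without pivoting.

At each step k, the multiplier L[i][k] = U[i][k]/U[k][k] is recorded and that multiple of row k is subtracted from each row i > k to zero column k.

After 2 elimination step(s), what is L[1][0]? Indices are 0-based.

Step 1: pivot at (0,0) is 4.
  row1 ← row1 − (4)·row0  ⇒  L[1][0]=4, U row1=(0, 3, 1)
  row2 ← row2 − (2)·row0  ⇒  L[2][0]=2, U row2=(0, 1, 4)
Step 2: pivot at (1,1) is 3.
  row2 ← row2 − (2)·row1  ⇒  L[2][1]=2, U row2=(0, 0, 2)

L[1][0] = 4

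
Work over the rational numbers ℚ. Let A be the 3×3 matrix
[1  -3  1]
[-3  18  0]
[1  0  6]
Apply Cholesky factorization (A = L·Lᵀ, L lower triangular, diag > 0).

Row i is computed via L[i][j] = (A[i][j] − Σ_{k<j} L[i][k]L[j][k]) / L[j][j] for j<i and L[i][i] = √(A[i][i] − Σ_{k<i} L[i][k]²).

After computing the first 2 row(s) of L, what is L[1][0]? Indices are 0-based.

Step 1: L[0][0] = √(1) = 1.
  L[1][0] = (-3) / L[0][0] = -3.
Step 2: L[1][1] = √(9) = 3.

L[1][0] = -3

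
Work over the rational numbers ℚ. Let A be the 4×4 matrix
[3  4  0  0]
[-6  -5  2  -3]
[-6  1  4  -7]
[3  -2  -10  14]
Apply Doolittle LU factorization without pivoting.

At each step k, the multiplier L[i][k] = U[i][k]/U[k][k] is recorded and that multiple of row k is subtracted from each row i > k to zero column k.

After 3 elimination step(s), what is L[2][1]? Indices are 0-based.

L[2][1] = 3

Step 1: pivot at (0,0) is 3.
  row1 ← row1 − (-2)·row0  ⇒  L[1][0]=-2, U row1=(0, 3, 2, -3)
  row2 ← row2 − (-2)·row0  ⇒  L[2][0]=-2, U row2=(0, 9, 4, -7)
  row3 ← row3 − (1)·row0  ⇒  L[3][0]=1, U row3=(0, -6, -10, 14)
Step 2: pivot at (1,1) is 3.
  row2 ← row2 − (3)·row1  ⇒  L[2][1]=3, U row2=(0, 0, -2, 2)
  row3 ← row3 − (-2)·row1  ⇒  L[3][1]=-2, U row3=(0, 0, -6, 8)
Step 3: pivot at (2,2) is -2.
  row3 ← row3 − (3)·row2  ⇒  L[3][2]=3, U row3=(0, 0, 0, 2)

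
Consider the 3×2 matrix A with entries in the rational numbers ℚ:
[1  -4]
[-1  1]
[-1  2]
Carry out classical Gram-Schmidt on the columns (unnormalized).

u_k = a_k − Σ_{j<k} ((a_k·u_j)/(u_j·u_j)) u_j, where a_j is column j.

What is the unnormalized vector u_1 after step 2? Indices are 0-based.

Step 1: u_0 = a_0 = (1, -1, -1).
Step 2: u_1 = a_1 − (-7/3)·u_0 = (-5/3, -4/3, -1/3).

u_1 = (-5/3, -4/3, -1/3)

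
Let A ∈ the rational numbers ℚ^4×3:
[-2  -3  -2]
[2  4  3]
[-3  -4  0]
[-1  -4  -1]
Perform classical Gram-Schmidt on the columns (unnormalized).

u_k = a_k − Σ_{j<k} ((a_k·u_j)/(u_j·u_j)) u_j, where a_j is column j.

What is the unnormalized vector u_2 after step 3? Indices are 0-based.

u_2 = (-20/21, 10/7, 55/42, 5/6)

Step 1: u_0 = a_0 = (-2, 2, -3, -1).
Step 2: u_1 = a_1 − (5/3)·u_0 = (1/3, 2/3, 1, -7/3).
Step 3: u_2 = a_2 − (11/18)·u_0 − (11/21)·u_1 = (-20/21, 10/7, 55/42, 5/6).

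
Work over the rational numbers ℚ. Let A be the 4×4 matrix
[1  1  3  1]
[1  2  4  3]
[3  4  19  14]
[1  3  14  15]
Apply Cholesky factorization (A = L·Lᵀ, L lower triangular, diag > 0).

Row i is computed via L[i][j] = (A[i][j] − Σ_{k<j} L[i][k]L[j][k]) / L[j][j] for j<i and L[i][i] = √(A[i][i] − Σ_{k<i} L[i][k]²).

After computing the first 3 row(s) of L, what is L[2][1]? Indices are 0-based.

L[2][1] = 1

Step 1: L[0][0] = √(1) = 1.
  L[1][0] = (1) / L[0][0] = 1.
Step 2: L[1][1] = √(1) = 1.
  L[2][0] = (3) / L[0][0] = 3.
  L[2][1] = (1) / L[1][1] = 1.
Step 3: L[2][2] = √(9) = 3.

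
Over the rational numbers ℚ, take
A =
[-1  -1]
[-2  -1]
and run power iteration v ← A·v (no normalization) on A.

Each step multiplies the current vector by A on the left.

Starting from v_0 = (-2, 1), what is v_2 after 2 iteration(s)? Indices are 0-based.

v_0 = (-2, 1).
v_1 = A·v_0 = (1, 3).
v_2 = A·v_1 = (-4, -5).

v_2 = (-4, -5)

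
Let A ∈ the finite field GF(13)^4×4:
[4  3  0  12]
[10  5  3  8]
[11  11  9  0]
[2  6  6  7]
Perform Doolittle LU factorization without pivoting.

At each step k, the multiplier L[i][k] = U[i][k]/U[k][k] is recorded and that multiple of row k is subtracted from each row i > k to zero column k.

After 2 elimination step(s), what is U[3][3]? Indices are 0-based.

U[3][3] = 3

[col 0] pivot 4
  R1 -= 9*R0 → (0, 4, 3, 4)  (L[1][0] := 9)
  R2 -= 6*R0 → (0, 6, 9, 6)  (L[2][0] := 6)
  R3 -= 7*R0 → (0, 11, 6, 1)  (L[3][0] := 7)
[col 1] pivot 4
  R2 -= 8*R1 → (0, 0, 11, 0)  (L[2][1] := 8)
  R3 -= 6*R1 → (0, 0, 1, 3)  (L[3][1] := 6)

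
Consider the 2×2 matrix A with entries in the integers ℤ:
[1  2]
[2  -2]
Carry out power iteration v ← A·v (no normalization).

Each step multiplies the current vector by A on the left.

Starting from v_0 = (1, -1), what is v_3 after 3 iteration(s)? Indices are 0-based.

v_0 = (1, -1).
v_1 = A·v_0 = (-1, 4).
v_2 = A·v_1 = (7, -10).
v_3 = A·v_2 = (-13, 34).

v_3 = (-13, 34)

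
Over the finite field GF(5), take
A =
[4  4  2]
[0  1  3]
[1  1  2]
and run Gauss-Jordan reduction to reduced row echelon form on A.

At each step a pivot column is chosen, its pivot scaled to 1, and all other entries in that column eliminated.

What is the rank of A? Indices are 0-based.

rank = 3

pivot(0,0)=4: scale R0 → (1, 1, 3)
  clear (2,0): R2 −= (1)R0 → (0, 0, 4)
pivot(1,1)=1: scale R1 → (0, 1, 3)
  clear (0,1): R0 −= (1)R1 → (1, 0, 0)
pivot(2,2)=4: scale R2 → (0, 0, 1)
  clear (1,2): R1 −= (3)R2 → (0, 1, 0)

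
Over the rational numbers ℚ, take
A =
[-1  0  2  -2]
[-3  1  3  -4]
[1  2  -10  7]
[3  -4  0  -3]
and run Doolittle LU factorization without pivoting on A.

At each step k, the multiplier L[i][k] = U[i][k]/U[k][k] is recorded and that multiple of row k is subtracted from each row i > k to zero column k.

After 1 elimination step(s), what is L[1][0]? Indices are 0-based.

L[1][0] = 3

Step 1: pivot at (0,0) is -1.
  row1 ← row1 − (3)·row0  ⇒  L[1][0]=3, U row1=(0, 1, -3, 2)
  row2 ← row2 − (-1)·row0  ⇒  L[2][0]=-1, U row2=(0, 2, -8, 5)
  row3 ← row3 − (-3)·row0  ⇒  L[3][0]=-3, U row3=(0, -4, 6, -9)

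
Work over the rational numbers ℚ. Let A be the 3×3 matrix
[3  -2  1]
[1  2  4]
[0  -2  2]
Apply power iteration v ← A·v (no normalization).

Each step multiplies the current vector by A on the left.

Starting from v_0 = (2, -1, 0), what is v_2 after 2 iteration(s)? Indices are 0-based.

v_0 = (2, -1, 0).
v_1 = A·v_0 = (8, 0, 2).
v_2 = A·v_1 = (26, 16, 4).

v_2 = (26, 16, 4)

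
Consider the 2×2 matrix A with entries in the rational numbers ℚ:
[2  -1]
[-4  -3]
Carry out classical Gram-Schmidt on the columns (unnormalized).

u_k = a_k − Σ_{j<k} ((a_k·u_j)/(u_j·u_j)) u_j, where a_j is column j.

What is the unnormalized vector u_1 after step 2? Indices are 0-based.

u_1 = (-2, -1)

Step 1: u_0 = a_0 = (2, -4).
Step 2: u_1 = a_1 − (1/2)·u_0 = (-2, -1).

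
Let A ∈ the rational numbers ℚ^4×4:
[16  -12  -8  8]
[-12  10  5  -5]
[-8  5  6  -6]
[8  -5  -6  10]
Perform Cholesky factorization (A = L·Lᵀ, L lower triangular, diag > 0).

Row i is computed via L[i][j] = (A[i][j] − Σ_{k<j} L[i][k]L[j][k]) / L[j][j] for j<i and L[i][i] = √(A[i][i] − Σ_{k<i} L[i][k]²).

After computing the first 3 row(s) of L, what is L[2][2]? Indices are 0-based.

L[2][2] = 1

Step 1: L[0][0] = √(16) = 4.
  L[1][0] = (-12) / L[0][0] = -3.
Step 2: L[1][1] = √(1) = 1.
  L[2][0] = (-8) / L[0][0] = -2.
  L[2][1] = (-1) / L[1][1] = -1.
Step 3: L[2][2] = √(1) = 1.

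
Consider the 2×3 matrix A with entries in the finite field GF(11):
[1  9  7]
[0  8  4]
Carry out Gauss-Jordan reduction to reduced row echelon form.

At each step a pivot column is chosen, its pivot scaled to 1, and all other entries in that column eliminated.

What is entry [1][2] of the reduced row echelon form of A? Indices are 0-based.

M[1][2] = 6

pivot(0,0)=1: scale R0 → (1, 9, 7)
pivot(1,1)=8: scale R1 → (0, 1, 6)
  clear (0,1): R0 −= (9)R1 → (1, 0, 8)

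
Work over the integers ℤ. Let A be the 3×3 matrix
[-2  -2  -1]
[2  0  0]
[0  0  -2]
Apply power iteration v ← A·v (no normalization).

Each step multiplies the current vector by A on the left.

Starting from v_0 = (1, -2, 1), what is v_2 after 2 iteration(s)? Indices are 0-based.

v_2 = (-4, 2, 4)

v_0 = (1, -2, 1).
v_1 = A·v_0 = (1, 2, -2).
v_2 = A·v_1 = (-4, 2, 4).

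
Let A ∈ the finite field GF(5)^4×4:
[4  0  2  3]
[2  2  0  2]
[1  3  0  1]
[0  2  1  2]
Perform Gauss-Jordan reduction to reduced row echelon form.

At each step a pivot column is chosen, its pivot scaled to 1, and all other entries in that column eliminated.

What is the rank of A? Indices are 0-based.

rank = 3

[1] R0 /= 4  ⇒  (1, 0, 3, 2)
     R1 -= 2·R0  ⇒  (0, 2, 4, 3)
     R2 -= 1·R0  ⇒  (0, 3, 2, 4)
[2] R1 /= 2  ⇒  (0, 1, 2, 4)
     R2 -= 3·R1  ⇒  (0, 0, 1, 2)
     R3 -= 2·R1  ⇒  (0, 0, 2, 4)
[3] R2 /= 1  ⇒  (0, 0, 1, 2)
     R0 -= 3·R2  ⇒  (1, 0, 0, 1)
     R1 -= 2·R2  ⇒  (0, 1, 0, 0)
     R3 -= 2·R2  ⇒  (0, 0, 0, 0)
column 3 empty below row 3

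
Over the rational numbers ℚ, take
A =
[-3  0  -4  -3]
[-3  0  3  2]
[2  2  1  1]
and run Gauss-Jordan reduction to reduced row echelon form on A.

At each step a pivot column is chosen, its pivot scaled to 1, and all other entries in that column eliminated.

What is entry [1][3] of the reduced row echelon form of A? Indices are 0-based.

M[1][3] = 2/21

[1] R0 /= -3  ⇒  (1, 0, 4/3, 1)
     R1 -= -3·R0  ⇒  (0, 0, 7, 5)
     R2 -= 2·R0  ⇒  (0, 2, -5/3, -1)
[2] R1 <-> R2
[2] R1 /= 2  ⇒  (0, 1, -5/6, -1/2)
[3] R2 /= 7  ⇒  (0, 0, 1, 5/7)
     R0 -= 4/3·R2  ⇒  (1, 0, 0, 1/21)
     R1 -= -5/6·R2  ⇒  (0, 1, 0, 2/21)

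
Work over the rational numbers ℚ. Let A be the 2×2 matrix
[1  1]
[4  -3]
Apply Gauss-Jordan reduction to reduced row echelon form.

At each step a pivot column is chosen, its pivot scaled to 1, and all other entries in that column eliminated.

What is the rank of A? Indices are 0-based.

[1] R0 /= 1  ⇒  (1, 1)
     R1 -= 4·R0  ⇒  (0, -7)
[2] R1 /= -7  ⇒  (0, 1)
     R0 -= 1·R1  ⇒  (1, 0)

rank = 2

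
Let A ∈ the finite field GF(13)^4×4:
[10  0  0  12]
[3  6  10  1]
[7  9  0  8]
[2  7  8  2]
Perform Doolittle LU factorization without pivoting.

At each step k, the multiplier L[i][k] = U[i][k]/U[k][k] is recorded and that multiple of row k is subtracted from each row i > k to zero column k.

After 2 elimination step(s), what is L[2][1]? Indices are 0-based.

L[2][1] = 8

[col 0] pivot 10
  R1 -= 12*R0 → (0, 6, 10, 0)  (L[1][0] := 12)
  R2 -= 2*R0 → (0, 9, 0, 10)  (L[2][0] := 2)
  R3 -= 8*R0 → (0, 7, 8, 10)  (L[3][0] := 8)
[col 1] pivot 6
  R2 -= 8*R1 → (0, 0, 11, 10)  (L[2][1] := 8)
  R3 -= 12*R1 → (0, 0, 5, 10)  (L[3][1] := 12)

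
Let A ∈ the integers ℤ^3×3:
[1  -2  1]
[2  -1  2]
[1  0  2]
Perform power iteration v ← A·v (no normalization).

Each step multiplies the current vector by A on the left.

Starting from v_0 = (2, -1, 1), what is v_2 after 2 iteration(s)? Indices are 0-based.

v_2 = (-5, 11, 13)

v_0 = (2, -1, 1).
v_1 = A·v_0 = (5, 7, 4).
v_2 = A·v_1 = (-5, 11, 13).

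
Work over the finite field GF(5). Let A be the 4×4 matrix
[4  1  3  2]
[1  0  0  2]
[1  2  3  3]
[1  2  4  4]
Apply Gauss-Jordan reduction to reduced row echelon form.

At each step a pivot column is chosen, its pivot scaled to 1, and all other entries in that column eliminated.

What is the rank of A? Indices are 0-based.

pivot(0,0)=4: scale R0 → (1, 4, 2, 3)
  clear (1,0): R1 −= (1)R0 → (0, 1, 3, 4)
  clear (2,0): R2 −= (1)R0 → (0, 3, 1, 0)
  clear (3,0): R3 −= (1)R0 → (0, 3, 2, 1)
pivot(1,1)=1: scale R1 → (0, 1, 3, 4)
  clear (0,1): R0 −= (4)R1 → (1, 0, 0, 2)
  clear (2,1): R2 −= (3)R1 → (0, 0, 2, 3)
  clear (3,1): R3 −= (3)R1 → (0, 0, 3, 4)
pivot(2,2)=2: scale R2 → (0, 0, 1, 4)
  clear (1,2): R1 −= (3)R2 → (0, 1, 0, 2)
  clear (3,2): R3 −= (3)R2 → (0, 0, 0, 2)
pivot(3,3)=2: scale R3 → (0, 0, 0, 1)
  clear (0,3): R0 −= (2)R3 → (1, 0, 0, 0)
  clear (1,3): R1 −= (2)R3 → (0, 1, 0, 0)
  clear (2,3): R2 −= (4)R3 → (0, 0, 1, 0)

rank = 4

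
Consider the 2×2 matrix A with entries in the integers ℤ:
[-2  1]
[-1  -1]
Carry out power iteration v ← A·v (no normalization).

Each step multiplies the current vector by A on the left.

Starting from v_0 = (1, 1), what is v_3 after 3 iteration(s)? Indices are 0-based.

v_0 = (1, 1).
v_1 = A·v_0 = (-1, -2).
v_2 = A·v_1 = (0, 3).
v_3 = A·v_2 = (3, -3).

v_3 = (3, -3)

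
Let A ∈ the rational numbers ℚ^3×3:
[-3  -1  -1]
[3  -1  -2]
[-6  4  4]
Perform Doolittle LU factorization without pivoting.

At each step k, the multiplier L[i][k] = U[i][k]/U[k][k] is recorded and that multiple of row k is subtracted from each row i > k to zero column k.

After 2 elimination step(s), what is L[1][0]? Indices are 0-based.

L[1][0] = -1

[col 0] pivot -3
  R1 -= -1*R0 → (0, -2, -3)  (L[1][0] := -1)
  R2 -= 2*R0 → (0, 6, 6)  (L[2][0] := 2)
[col 1] pivot -2
  R2 -= -3*R1 → (0, 0, -3)  (L[2][1] := -3)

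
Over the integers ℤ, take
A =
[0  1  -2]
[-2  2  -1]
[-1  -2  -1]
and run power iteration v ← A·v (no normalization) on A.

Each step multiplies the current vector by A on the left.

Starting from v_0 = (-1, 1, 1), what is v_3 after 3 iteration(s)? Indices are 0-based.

v_0 = (-1, 1, 1).
v_1 = A·v_0 = (-1, 3, -2).
v_2 = A·v_1 = (7, 10, -3).
v_3 = A·v_2 = (16, 9, -24).

v_3 = (16, 9, -24)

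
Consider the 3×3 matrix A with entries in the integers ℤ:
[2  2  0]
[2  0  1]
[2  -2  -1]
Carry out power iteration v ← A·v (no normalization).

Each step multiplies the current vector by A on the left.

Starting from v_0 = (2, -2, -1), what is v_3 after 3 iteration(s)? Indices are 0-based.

v_3 = (30, -3, 9)

v_0 = (2, -2, -1).
v_1 = A·v_0 = (0, 3, 9).
v_2 = A·v_1 = (6, 9, -15).
v_3 = A·v_2 = (30, -3, 9).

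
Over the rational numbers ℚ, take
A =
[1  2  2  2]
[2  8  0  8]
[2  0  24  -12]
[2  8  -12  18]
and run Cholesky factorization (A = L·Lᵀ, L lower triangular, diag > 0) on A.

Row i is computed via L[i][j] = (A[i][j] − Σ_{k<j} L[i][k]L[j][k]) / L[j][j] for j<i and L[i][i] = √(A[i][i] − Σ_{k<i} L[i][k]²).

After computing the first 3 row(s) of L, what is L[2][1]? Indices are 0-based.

Step 1: L[0][0] = √(1) = 1.
  L[1][0] = (2) / L[0][0] = 2.
Step 2: L[1][1] = √(4) = 2.
  L[2][0] = (2) / L[0][0] = 2.
  L[2][1] = (-4) / L[1][1] = -2.
Step 3: L[2][2] = √(16) = 4.

L[2][1] = -2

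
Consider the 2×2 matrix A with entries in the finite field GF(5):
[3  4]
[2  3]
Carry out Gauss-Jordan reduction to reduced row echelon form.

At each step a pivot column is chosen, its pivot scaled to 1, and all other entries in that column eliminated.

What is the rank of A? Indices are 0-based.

rank = 2

[1] R0 /= 3  ⇒  (1, 3)
     R1 -= 2·R0  ⇒  (0, 2)
[2] R1 /= 2  ⇒  (0, 1)
     R0 -= 3·R1  ⇒  (1, 0)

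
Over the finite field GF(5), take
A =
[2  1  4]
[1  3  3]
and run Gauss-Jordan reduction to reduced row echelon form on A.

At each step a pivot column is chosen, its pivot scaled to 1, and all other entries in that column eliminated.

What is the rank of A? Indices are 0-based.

step 1: normalize row 0 (÷2) = (1, 3, 2)
  row 1: subtract 1×row0 = (0, 0, 1)
skip col 1 (zero from row 1)
step 2: normalize row 1 (÷1) = (0, 0, 1)
  row 0: subtract 2×row1 = (1, 3, 0)

rank = 2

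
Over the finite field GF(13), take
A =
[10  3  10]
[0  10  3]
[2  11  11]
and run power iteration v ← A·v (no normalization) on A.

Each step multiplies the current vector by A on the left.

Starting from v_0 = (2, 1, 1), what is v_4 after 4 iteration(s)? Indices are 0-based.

v_0 = (2, 1, 1).
v_1 = A·v_0 = (7, 0, 0).
v_2 = A·v_1 = (5, 0, 1).
v_3 = A·v_2 = (8, 3, 8).
v_4 = A·v_3 = (0, 2, 7).

v_4 = (0, 2, 7)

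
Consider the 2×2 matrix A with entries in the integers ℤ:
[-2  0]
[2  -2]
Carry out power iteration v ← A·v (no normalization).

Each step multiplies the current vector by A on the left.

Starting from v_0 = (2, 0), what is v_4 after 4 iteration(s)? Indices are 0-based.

v_4 = (32, -128)

v_0 = (2, 0).
v_1 = A·v_0 = (-4, 4).
v_2 = A·v_1 = (8, -16).
v_3 = A·v_2 = (-16, 48).
v_4 = A·v_3 = (32, -128).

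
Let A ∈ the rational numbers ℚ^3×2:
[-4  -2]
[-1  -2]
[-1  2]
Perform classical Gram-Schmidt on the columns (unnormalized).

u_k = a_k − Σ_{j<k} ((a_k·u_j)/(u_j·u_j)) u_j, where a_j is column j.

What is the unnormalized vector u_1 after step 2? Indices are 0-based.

Step 1: u_0 = a_0 = (-4, -1, -1).
Step 2: u_1 = a_1 − (4/9)·u_0 = (-2/9, -14/9, 22/9).

u_1 = (-2/9, -14/9, 22/9)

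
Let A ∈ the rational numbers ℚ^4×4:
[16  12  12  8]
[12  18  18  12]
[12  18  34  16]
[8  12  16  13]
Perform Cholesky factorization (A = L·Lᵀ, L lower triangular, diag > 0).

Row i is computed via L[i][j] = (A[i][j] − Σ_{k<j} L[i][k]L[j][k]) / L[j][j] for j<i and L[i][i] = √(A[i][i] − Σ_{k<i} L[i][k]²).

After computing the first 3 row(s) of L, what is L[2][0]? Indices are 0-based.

L[2][0] = 3

Step 1: L[0][0] = √(16) = 4.
  L[1][0] = (12) / L[0][0] = 3.
Step 2: L[1][1] = √(9) = 3.
  L[2][0] = (12) / L[0][0] = 3.
  L[2][1] = (9) / L[1][1] = 3.
Step 3: L[2][2] = √(16) = 4.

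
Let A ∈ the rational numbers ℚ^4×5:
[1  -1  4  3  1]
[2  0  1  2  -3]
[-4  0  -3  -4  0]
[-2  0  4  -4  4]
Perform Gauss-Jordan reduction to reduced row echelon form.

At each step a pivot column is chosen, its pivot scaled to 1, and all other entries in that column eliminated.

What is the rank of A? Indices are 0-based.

rank = 4

step 1: normalize row 0 (÷1) = (1, -1, 4, 3, 1)
  row 1: subtract 2×row0 = (0, 2, -7, -4, -5)
  row 2: subtract -4×row0 = (0, -4, 13, 8, 4)
  row 3: subtract -2×row0 = (0, -2, 12, 2, 6)
step 2: normalize row 1 (÷2) = (0, 1, -7/2, -2, -5/2)
  row 0: subtract -1×row1 = (1, 0, 1/2, 1, -3/2)
  row 2: subtract -4×row1 = (0, 0, -1, 0, -6)
  row 3: subtract -2×row1 = (0, 0, 5, -2, 1)
step 3: normalize row 2 (÷-1) = (0, 0, 1, 0, 6)
  row 0: subtract 1/2×row2 = (1, 0, 0, 1, -9/2)
  row 1: subtract -7/2×row2 = (0, 1, 0, -2, 37/2)
  row 3: subtract 5×row2 = (0, 0, 0, -2, -29)
step 4: normalize row 3 (÷-2) = (0, 0, 0, 1, 29/2)
  row 0: subtract 1×row3 = (1, 0, 0, 0, -19)
  row 1: subtract -2×row3 = (0, 1, 0, 0, 95/2)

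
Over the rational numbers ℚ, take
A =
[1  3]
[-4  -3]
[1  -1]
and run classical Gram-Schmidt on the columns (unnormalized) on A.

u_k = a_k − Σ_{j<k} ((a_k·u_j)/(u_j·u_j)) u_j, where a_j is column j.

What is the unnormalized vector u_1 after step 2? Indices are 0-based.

u_1 = (20/9, 1/9, -16/9)

Step 1: u_0 = a_0 = (1, -4, 1).
Step 2: u_1 = a_1 − (7/9)·u_0 = (20/9, 1/9, -16/9).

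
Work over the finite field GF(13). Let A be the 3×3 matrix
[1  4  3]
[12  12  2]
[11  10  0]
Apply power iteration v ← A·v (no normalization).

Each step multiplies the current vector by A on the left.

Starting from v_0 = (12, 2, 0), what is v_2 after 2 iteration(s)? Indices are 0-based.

v_0 = (12, 2, 0).
v_1 = A·v_0 = (7, 12, 9).
v_2 = A·v_1 = (4, 12, 2).

v_2 = (4, 12, 2)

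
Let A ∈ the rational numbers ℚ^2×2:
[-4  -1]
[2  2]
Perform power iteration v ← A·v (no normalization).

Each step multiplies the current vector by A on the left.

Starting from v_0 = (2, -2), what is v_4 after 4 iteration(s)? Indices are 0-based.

v_0 = (2, -2).
v_1 = A·v_0 = (-6, 0).
v_2 = A·v_1 = (24, -12).
v_3 = A·v_2 = (-84, 24).
v_4 = A·v_3 = (312, -120).

v_4 = (312, -120)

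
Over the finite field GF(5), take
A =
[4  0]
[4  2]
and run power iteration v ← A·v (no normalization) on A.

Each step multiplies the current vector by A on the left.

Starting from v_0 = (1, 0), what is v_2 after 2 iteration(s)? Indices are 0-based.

v_0 = (1, 0).
v_1 = A·v_0 = (4, 4).
v_2 = A·v_1 = (1, 4).

v_2 = (1, 4)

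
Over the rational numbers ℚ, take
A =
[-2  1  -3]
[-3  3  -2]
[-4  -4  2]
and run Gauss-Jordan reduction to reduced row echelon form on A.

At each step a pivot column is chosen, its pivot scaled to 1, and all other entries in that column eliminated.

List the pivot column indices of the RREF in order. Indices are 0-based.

step 1: normalize row 0 (÷-2) = (1, -1/2, 3/2)
  row 1: subtract -3×row0 = (0, 3/2, 5/2)
  row 2: subtract -4×row0 = (0, -6, 8)
step 2: normalize row 1 (÷3/2) = (0, 1, 5/3)
  row 0: subtract -1/2×row1 = (1, 0, 7/3)
  row 2: subtract -6×row1 = (0, 0, 18)
step 3: normalize row 2 (÷18) = (0, 0, 1)
  row 0: subtract 7/3×row2 = (1, 0, 0)
  row 1: subtract 5/3×row2 = (0, 1, 0)

pivot columns: 0, 1, 2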